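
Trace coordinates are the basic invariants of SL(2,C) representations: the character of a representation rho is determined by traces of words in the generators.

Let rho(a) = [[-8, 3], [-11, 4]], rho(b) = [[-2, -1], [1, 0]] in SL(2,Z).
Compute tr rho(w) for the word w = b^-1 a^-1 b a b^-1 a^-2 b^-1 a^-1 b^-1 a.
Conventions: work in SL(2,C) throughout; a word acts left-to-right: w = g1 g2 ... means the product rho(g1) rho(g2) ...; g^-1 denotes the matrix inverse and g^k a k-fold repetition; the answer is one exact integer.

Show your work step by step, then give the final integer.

rho(b^-1) = [[0, 1], [-1, -2]]
... * rho(a^-1) = [[4, -3], [11, -8]]  ->  [[11, -8], [-26, 19]]
... * rho(b) = [[-2, -1], [1, 0]]  ->  [[-30, -11], [71, 26]]
... * rho(a) = [[-8, 3], [-11, 4]]  ->  [[361, -134], [-854, 317]]
... * rho(b^-1) = [[0, 1], [-1, -2]]  ->  [[134, 629], [-317, -1488]]
... * rho(a^-1) = [[4, -3], [11, -8]]  ->  [[7455, -5434], [-17636, 12855]]
... * rho(a^-1) = [[4, -3], [11, -8]]  ->  [[-29954, 21107], [70861, -49932]]
... * rho(b^-1) = [[0, 1], [-1, -2]]  ->  [[-21107, -72168], [49932, 170725]]
... * rho(a^-1) = [[4, -3], [11, -8]]  ->  [[-878276, 640665], [2077703, -1515596]]
... * rho(b^-1) = [[0, 1], [-1, -2]]  ->  [[-640665, -2159606], [1515596, 5108895]]
... * rho(a) = [[-8, 3], [-11, 4]]  ->  [[28880986, -10560419], [-68322613, 24982368]]
tr = 28880986 + 24982368 = 53863354

53863354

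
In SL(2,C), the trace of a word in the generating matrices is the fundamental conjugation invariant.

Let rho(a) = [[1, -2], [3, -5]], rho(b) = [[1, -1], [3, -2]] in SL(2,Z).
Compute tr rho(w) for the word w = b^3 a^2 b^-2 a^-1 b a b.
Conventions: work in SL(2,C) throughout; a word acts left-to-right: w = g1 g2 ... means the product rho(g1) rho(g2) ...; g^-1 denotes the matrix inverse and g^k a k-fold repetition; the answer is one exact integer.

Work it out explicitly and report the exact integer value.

rho(b) = [[1, -1], [3, -2]]
... * rho(b) = [[1, -1], [3, -2]]  ->  [[-2, 1], [-3, 1]]
... * rho(b) = [[1, -1], [3, -2]]  ->  [[1, 0], [0, 1]]
... * rho(a) = [[1, -2], [3, -5]]  ->  [[1, -2], [3, -5]]
... * rho(a) = [[1, -2], [3, -5]]  ->  [[-5, 8], [-12, 19]]
... * rho(b^-1) = [[-2, 1], [-3, 1]]  ->  [[-14, 3], [-33, 7]]
... * rho(b^-1) = [[-2, 1], [-3, 1]]  ->  [[19, -11], [45, -26]]
... * rho(a^-1) = [[-5, 2], [-3, 1]]  ->  [[-62, 27], [-147, 64]]
... * rho(b) = [[1, -1], [3, -2]]  ->  [[19, 8], [45, 19]]
... * rho(a) = [[1, -2], [3, -5]]  ->  [[43, -78], [102, -185]]
... * rho(b) = [[1, -1], [3, -2]]  ->  [[-191, 113], [-453, 268]]
tr = -191 + 268 = 77

77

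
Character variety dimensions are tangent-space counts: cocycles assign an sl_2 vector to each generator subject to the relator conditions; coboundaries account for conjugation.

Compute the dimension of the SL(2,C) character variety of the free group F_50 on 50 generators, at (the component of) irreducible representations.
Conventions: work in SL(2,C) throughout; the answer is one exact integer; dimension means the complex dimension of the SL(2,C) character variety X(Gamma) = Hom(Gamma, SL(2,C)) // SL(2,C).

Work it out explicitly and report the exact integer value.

147

The free group F_50: 50 generators, no relators.
So Z^1 = (sl_2)^50 in full: dim Z^1 = 150.
dim B^1 = 3: the coboundary map is injective because an irreducible image has centralizer 0 in sl_2.
Therefore dim X = 150 - 3 = 147.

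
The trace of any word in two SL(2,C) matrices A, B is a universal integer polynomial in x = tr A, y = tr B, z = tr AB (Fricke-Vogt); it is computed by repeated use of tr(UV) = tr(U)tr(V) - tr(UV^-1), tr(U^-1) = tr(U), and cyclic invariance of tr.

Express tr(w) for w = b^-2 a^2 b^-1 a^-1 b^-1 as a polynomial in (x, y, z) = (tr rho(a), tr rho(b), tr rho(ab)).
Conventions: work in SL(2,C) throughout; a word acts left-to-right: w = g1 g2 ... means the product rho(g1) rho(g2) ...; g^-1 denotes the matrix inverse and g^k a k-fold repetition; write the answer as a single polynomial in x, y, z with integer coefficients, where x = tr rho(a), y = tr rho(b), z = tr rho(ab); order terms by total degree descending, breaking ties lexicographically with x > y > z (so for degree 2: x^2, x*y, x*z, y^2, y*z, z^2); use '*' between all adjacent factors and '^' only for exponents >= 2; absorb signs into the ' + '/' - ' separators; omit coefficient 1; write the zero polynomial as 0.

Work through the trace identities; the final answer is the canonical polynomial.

x^2*y^3*z - x^3*y^2 - x*y^2*z^2 - x^2*y*z - y^3*z + x^3 + 2*x*y^2 + x*z^2 + 2*y*z - 3*x

trace(a b^-1) = trace(a) * trace(b) - trace(a b)  (eliminate b^-1) = x*y - z
and trace(a^2) = trace(a) * trace(a) - trace(1)  (reduce the a square) = x^2 - 2
next, trace(b a^2) = trace(a) * trace(b a) - trace(b)  (reduce the a square) = x*z - y
and trace(a b a^2) = trace(a) * trace(b a^2) - trace(b a)  (reduce the a square) = x^2*z - x*y - z
next, trace(b a b a) = trace(a b) * trace(a b) - trace(1)  (split on a) = z^2 - 2
next, trace(b a b) = trace(b) * trace(a b) - trace(a)  (reduce the b square) = y*z - x
trace(a b a^2 b) = trace(a) * trace(b a b a) - trace(b a b)  (reduce the a square) = x*z^2 - y*z - x
next, trace(b a^2 b^-1 a) = trace(a b a^2) * trace(b) - trace(a b a^2 b)  (eliminate b^-1) = x^2*y*z - x*y^2 - x*z^2 + x
trace(a^2 b^-1 a^-1 b) = trace(b a^2 b^-1) * trace(a) - trace(b a^2 b^-1 a)  (eliminate a^-1) = -x^2*y*z + x^3 + x*y^2 + x*z^2 - 3*x
trace(a^2 b^-1 a^-1 b^-1) = trace(a^2 b^-1 a^-1) * trace(b) - trace(a^2 b^-1 a^-1 b)  (eliminate b^-1) = x^2*y*z - x^3 - x*z^2 - y*z + 3*x
trace(b^-2 a^2 b^-1 a^-1) = trace(a^2 b^-1 a^-1 b^-1) * trace(b) - trace(a^2 b^-1 a^-1)  (eliminate b^-1) = x^2*y^2*z - x^3*y - x*y*z^2 - y^2*z + 2*x*y + z
next, trace(b^-2 a^2 b^-1 a^-1 b^-1) = trace(b^-2 a^2 b^-1 a^-1) * trace(b) - trace(b^-2 a^2 b^-1 a^-1 b)  (eliminate b^-1) = x^2*y^3*z - x^3*y^2 - x*y^2*z^2 - x^2*y*z - y^3*z + x^3 + 2*x*y^2 + x*z^2 + 2*y*z - 3*x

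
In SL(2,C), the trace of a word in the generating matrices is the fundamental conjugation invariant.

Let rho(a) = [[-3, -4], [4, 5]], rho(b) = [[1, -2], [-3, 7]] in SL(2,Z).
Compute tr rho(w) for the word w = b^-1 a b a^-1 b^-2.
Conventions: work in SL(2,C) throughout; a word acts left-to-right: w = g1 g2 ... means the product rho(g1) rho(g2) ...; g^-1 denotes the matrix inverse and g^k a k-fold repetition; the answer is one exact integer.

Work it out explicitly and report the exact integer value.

rho(b^-1) = [[7, 2], [3, 1]]
... * rho(a) = [[-3, -4], [4, 5]]  ->  [[-13, -18], [-5, -7]]
... * rho(b) = [[1, -2], [-3, 7]]  ->  [[41, -100], [16, -39]]
... * rho(a^-1) = [[5, 4], [-4, -3]]  ->  [[605, 464], [236, 181]]
... * rho(b^-1) = [[7, 2], [3, 1]]  ->  [[5627, 1674], [2195, 653]]
... * rho(b^-1) = [[7, 2], [3, 1]]  ->  [[44411, 12928], [17324, 5043]]
tr = 44411 + 5043 = 49454

49454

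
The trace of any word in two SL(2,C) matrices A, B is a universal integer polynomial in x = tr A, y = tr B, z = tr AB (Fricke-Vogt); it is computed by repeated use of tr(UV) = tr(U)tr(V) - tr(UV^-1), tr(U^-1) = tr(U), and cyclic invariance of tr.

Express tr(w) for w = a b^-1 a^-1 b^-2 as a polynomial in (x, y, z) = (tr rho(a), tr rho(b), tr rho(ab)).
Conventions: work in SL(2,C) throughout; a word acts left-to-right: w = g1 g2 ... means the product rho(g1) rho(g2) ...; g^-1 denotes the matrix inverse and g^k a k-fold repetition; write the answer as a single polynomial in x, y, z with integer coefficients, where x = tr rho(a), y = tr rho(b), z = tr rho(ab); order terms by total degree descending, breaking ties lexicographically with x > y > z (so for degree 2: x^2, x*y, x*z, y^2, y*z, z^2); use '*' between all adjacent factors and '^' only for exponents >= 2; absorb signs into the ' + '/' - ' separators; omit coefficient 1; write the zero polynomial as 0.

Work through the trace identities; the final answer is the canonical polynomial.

x*y^2*z - x^2*y - y*z^2 + y

reduce: tr(b^-1) = tr(b) = y
reduce: tr(a b a) = tr(a) * tr(b a) - tr(b)  (reduce the a square) = x*z - y
reduce: tr(a b a b) = tr(b a) * tr(b a) - tr(1)  (split on b) = z^2 - 2
reduce: tr(b a b^-1 a) = tr(a b a) * tr(b) - tr(a b a b)  (eliminate b^-1) = x*y*z - y^2 - z^2 + 2
so tr(a b^-1 a^-1 b) = tr(b a b^-1) * tr(a) - tr(b a b^-1 a)  (eliminate a^-1) = -x*y*z + x^2 + y^2 + z^2 - 2
tr(b^-1 a b^-1 a^-1) = tr(a b^-1 a^-1) * tr(b) - tr(a b^-1 a^-1 b)  (eliminate b^-1) = x*y*z - x^2 - z^2 + 2
tr(a b^-1 a^-1 b^-2) = tr(b^-1 a b^-1 a^-1) * tr(b) - tr(b^-1 a b^-1 a^-1 b)  (eliminate b^-1) = x*y^2*z - x^2*y - y*z^2 + y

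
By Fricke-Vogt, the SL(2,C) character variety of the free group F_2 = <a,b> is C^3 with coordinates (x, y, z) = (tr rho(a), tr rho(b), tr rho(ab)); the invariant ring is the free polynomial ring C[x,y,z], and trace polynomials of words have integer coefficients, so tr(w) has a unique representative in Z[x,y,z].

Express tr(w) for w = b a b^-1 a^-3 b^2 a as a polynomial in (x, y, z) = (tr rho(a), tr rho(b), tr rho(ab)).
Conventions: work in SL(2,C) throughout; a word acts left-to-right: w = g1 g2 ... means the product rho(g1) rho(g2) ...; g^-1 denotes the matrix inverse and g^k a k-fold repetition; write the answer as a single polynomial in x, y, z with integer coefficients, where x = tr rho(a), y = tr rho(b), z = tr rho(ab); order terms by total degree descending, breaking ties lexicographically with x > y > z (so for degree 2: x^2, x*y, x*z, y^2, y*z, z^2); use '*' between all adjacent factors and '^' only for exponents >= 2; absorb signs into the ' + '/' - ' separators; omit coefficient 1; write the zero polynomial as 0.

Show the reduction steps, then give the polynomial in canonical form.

use: tr(b a b a) = tr(a b) tr(a b) - tr(1)   [split at repeated a] = z^2 - 2
use: tr(a b a) = tr(a) tr(b a) - tr(b) = x*z - y
tr(b^2 a b a) = tr(b) tr(a b a b) - tr(a b a) = y*z^2 - x*z - y
tr(b a b) = tr(b) tr(a b) - tr(a) = y*z - x
use: tr(b^2 a b) = tr(b) tr(b a b) - tr(b a) = y^2*z - x*y - z
use: tr(a b^2 a b a) = tr(a) tr(b^2 a b a) - tr(b^2 a b) = x*y*z^2 - x^2*z - y^2*z + z
tr(a b a b a b) = tr(b a) tr(b a b a) - tr(b^-1 a^-1)   [split at repeated b] = z^3 - 3*z
tr(a b a b a) = tr(a) tr(b a b a) - tr(b a b) = x*z^2 - y*z - x
tr(a b^2 a b a b) = tr(b) tr(a b a b a b) - tr(a b a b a) = y*z^3 - x*z^2 - 2*y*z + x
tr(b^2 a b a b^-1 a) = tr(a b^2 a b a) tr(b) - tr(a b^2 a b a b) = x*y^2*z^2 - x^2*y*z - y^3*z - y*z^3 + x*z^2 + 3*y*z - x
apply: tr(a^-1 b^2 a b a b^-1) = tr(b^2 a b a b^-1) tr(a) - tr(b^2 a b a b^-1 a) = -x*y^2*z^2 + x^2*y*z + y^3*z + y*z^3 - 3*y*z - x
apply: tr(a^-2 b^2 a b a b^-1) = tr(a^-1 b^2 a b a b^-1) tr(a) - tr(a^-1 b^2 a b a b^-1 a) = -x^2*y^2*z^2 + x^3*y*z + x*y^3*z + x*y*z^3 - 3*x*y*z - x^2 - z^2 + 2
use: tr(b a b^-1 a^-3 b^2 a) = tr(a^-2 b^2 a b a b^-1) tr(a) - tr(a^-2 b^2 a b a b^-1 a) = -x^3*y^2*z^2 + x^4*y*z + x^2*y^3*z + x^2*y*z^3 + x*y^2*z^2 - 4*x^2*y*z - y^3*z - y*z^3 - x^3 - x*z^2 + 3*y*z + 3*x

-x^3*y^2*z^2 + x^4*y*z + x^2*y^3*z + x^2*y*z^3 + x*y^2*z^2 - 4*x^2*y*z - y^3*z - y*z^3 - x^3 - x*z^2 + 3*y*z + 3*x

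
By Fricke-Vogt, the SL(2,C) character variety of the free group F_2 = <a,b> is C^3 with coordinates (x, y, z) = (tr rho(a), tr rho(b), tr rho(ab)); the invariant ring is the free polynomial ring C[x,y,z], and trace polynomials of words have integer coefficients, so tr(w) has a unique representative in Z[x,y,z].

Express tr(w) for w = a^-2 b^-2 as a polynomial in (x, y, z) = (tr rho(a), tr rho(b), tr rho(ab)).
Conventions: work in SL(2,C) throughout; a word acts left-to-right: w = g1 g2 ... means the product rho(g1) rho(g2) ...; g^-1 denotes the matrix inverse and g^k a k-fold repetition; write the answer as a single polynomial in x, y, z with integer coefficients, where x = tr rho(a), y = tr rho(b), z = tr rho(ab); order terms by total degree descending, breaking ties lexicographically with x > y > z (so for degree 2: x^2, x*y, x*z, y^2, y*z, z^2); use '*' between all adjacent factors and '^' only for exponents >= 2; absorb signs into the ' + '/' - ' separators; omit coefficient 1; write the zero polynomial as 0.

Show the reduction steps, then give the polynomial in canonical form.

x*y*z - x^2 - y^2 + 2

reduce: trace(b^-1) = trace(b) = y
trace(b^-2) = trace(b^-1) * trace(b) - trace(1) = y^2 - 2
trace(b^-1 a) = trace(a) * trace(b) - trace(a b) = x*y - z
so trace(b^-2 a) = trace(b^-1 a) * trace(b) - trace(b^-1 a b) = x*y^2 - y*z - x
so trace(a^-1 b^-2) = trace(b^-2) * trace(a) - trace(b^-2 a) = y*z - x
reduce: trace(a^-2 b^-2) = trace(a^-1 b^-2) * trace(a) - trace(a^-1 b^-2 a) = x*y*z - x^2 - y^2 + 2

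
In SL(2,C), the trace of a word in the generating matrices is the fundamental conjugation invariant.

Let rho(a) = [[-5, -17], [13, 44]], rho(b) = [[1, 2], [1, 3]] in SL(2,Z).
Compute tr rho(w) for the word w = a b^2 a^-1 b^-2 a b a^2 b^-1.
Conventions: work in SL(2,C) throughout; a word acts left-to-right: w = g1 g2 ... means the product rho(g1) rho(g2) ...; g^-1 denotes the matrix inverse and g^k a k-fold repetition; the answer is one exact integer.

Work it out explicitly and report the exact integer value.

rho(a) = [[-5, -17], [13, 44]]
... * rho(b) = [[1, 2], [1, 3]]  ->  [[-22, -61], [57, 158]]
... * rho(b) = [[1, 2], [1, 3]]  ->  [[-83, -227], [215, 588]]
... * rho(a^-1) = [[44, 17], [-13, -5]]  ->  [[-701, -276], [1816, 715]]
... * rho(b^-1) = [[3, -2], [-1, 1]]  ->  [[-1827, 1126], [4733, -2917]]
... * rho(b^-1) = [[3, -2], [-1, 1]]  ->  [[-6607, 4780], [17116, -12383]]
... * rho(a) = [[-5, -17], [13, 44]]  ->  [[95175, 322639], [-246559, -835824]]
... * rho(b) = [[1, 2], [1, 3]]  ->  [[417814, 1158267], [-1082383, -3000590]]
... * rho(a) = [[-5, -17], [13, 44]]  ->  [[12968401, 43860910], [-33595755, -113625449]]
... * rho(a) = [[-5, -17], [13, 44]]  ->  [[505349825, 1709417223], [-1309152062, -4428391921]]
... * rho(b^-1) = [[3, -2], [-1, 1]]  ->  [[-193367748, 698717573], [500935735, -1810087797]]
tr = -193367748 + -1810087797 = -2003455545

-2003455545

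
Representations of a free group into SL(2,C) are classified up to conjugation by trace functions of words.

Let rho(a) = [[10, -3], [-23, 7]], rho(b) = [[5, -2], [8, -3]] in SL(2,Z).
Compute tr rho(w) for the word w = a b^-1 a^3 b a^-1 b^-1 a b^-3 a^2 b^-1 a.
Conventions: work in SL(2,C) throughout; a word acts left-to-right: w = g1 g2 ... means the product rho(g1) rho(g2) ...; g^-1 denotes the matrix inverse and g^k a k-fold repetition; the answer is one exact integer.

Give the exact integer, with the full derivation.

-2395113912237

rho(a) = [[10, -3], [-23, 7]]
... * rho(b^-1) = [[-3, 2], [-8, 5]]  ->  [[-6, 5], [13, -11]]
... * rho(a) = [[10, -3], [-23, 7]]  ->  [[-175, 53], [383, -116]]
... * rho(a) = [[10, -3], [-23, 7]]  ->  [[-2969, 896], [6498, -1961]]
... * rho(a) = [[10, -3], [-23, 7]]  ->  [[-50298, 15179], [110083, -33221]]
... * rho(b) = [[5, -2], [8, -3]]  ->  [[-130058, 55059], [284647, -120503]]
... * rho(a^-1) = [[7, 3], [23, 10]]  ->  [[355951, 160416], [-779040, -351089]]
... * rho(b^-1) = [[-3, 2], [-8, 5]]  ->  [[-2351181, 1513982], [5145832, -3313525]]
... * rho(a) = [[10, -3], [-23, 7]]  ->  [[-58333396, 17651417], [127669395, -38632171]]
... * rho(b^-1) = [[-3, 2], [-8, 5]]  ->  [[33788852, -28409707], [-73950817, 62177935]]
... * rho(b^-1) = [[-3, 2], [-8, 5]]  ->  [[125911100, -74470831], [-275571029, 162988041]]
... * rho(b^-1) = [[-3, 2], [-8, 5]]  ->  [[218033348, -120531955], [-477191241, 263798147]]
... * rho(a) = [[10, -3], [-23, 7]]  ->  [[4952568445, -1497823729], [-10839269791, 3278160752]]
... * rho(a) = [[10, -3], [-23, 7]]  ->  [[83975630217, -25342471438], [-183790395206, 55464934637]]
... * rho(b^-1) = [[-3, 2], [-8, 5]]  ->  [[-49187119147, 41238903244], [107651708522, -90256117227]]
... * rho(a) = [[10, -3], [-23, 7]]  ->  [[-1440365966082, 436233680149], [3152407781441, -954747946155]]
tr = -1440365966082 + -954747946155 = -2395113912237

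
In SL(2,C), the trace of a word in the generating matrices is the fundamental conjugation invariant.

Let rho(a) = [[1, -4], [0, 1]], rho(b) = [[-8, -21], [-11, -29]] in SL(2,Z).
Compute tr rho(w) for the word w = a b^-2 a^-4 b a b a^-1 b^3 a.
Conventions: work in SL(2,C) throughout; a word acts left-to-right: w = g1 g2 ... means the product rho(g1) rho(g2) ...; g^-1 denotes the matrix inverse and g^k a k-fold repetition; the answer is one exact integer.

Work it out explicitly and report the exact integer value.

445558990594

rho(a) = [[1, -4], [0, 1]]
... * rho(b^-1) = [[-29, 21], [11, -8]]  ->  [[-73, 53], [11, -8]]
... * rho(b^-1) = [[-29, 21], [11, -8]]  ->  [[2700, -1957], [-407, 295]]
... * rho(a^-1) = [[1, 4], [0, 1]]  ->  [[2700, 8843], [-407, -1333]]
... * rho(a^-1) = [[1, 4], [0, 1]]  ->  [[2700, 19643], [-407, -2961]]
... * rho(a^-1) = [[1, 4], [0, 1]]  ->  [[2700, 30443], [-407, -4589]]
... * rho(a^-1) = [[1, 4], [0, 1]]  ->  [[2700, 41243], [-407, -6217]]
... * rho(b) = [[-8, -21], [-11, -29]]  ->  [[-475273, -1252747], [71643, 188840]]
... * rho(a) = [[1, -4], [0, 1]]  ->  [[-475273, 648345], [71643, -97732]]
... * rho(b) = [[-8, -21], [-11, -29]]  ->  [[-3329611, -8821272], [501908, 1329725]]
... * rho(a^-1) = [[1, 4], [0, 1]]  ->  [[-3329611, -22139716], [501908, 3337357]]
... * rho(b) = [[-8, -21], [-11, -29]]  ->  [[270173764, 711973595], [-40726191, -107323421]]
... * rho(b) = [[-8, -21], [-11, -29]]  ->  [[-9993099657, -26320883299], [1506367159, 3967629220]]
... * rho(b) = [[-8, -21], [-11, -29]]  ->  [[369474513545, 973160708468], [-55694858692, -146694957719]]
... * rho(a) = [[1, -4], [0, 1]]  ->  [[369474513545, -504737345712], [-55694858692, 76084477049]]
tr = 369474513545 + 76084477049 = 445558990594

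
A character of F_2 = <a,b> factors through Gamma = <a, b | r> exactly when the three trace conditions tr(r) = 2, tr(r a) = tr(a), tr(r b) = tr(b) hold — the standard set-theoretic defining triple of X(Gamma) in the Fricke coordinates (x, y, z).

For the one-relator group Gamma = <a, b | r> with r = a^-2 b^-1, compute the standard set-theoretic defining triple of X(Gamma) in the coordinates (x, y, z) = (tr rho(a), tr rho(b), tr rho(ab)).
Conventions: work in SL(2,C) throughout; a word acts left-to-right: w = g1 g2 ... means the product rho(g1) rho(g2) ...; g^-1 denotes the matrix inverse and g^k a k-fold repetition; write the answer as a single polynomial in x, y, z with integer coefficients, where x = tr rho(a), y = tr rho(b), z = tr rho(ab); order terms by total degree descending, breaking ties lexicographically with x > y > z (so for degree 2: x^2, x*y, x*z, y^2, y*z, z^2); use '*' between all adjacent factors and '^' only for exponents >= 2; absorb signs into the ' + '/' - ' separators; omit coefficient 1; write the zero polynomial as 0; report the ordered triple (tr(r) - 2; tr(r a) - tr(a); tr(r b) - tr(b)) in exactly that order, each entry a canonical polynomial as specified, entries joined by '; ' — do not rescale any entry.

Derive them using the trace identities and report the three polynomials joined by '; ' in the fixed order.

x*z - y - 2; -x + z; x^2 - y - 2

trace(b^-1) = trace(b) = y
apply: trace(b^-1 a) = trace(a) * trace(b) - trace(a b)   [inverse elimination on b] = x*y - z
use: trace(b^-1 a^-1) = trace(b^-1) * trace(a) - trace(b^-1 a)   [inverse elimination on a] = z
apply: trace(a^-2 b^-1) = trace(b^-1 a^-1) * trace(a) - trace(b^-1)   [inverse elimination on a] = x*z - y
trace(a^-2) = trace(a^-1) * trace(a) - trace(1) = x^2 - 2
assemble the triple (trace(r) - 2; trace(r a) - x; trace(r b) - y)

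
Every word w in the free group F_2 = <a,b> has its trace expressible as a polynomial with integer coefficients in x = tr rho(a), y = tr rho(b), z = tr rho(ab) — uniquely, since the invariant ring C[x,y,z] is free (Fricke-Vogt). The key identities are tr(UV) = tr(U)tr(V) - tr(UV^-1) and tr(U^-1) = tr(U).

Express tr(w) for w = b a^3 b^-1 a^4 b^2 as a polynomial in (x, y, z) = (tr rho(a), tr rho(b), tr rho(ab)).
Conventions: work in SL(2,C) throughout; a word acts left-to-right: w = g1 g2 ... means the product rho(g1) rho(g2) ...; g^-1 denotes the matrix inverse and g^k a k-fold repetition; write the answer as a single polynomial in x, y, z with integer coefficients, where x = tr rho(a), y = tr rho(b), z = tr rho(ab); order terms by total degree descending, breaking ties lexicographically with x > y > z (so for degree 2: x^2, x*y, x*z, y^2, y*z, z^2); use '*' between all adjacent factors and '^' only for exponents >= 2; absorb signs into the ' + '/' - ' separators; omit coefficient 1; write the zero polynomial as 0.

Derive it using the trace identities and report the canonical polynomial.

x^6*y^3*z - x^7*y^2 - x^5*y^4 - x^5*y^2*z^2 - 3*x^4*y^3*z + 7*x^5*y^2 + x^5*z^2 + 3*x^3*y^4 + 3*x^3*y^2*z^2 - 2*x^4*y*z + 2*x^2*y^3*z - 13*x^3*y^2 - 3*x^3*z^2 - 2*x*y^4 - 2*x*y^2*z^2 + 4*x^2*y*z + 7*x*y^2 + 2*x*z^2 - y*z - x

and trace(a b a) = trace(a) * trace(b a) - trace(b)   [square of a] = x*z - y
trace(b a^3) = trace(a) * trace(a b a) - trace(a b)   [square of a] = x^2*z - x*y - z
next, trace(a^4 b) = trace(a) * trace(b a^3) - trace(b a^2)   [square of a] = x^3*z - x^2*y - 2*x*z + y
next, trace(a^2) = trace(a) * trace(a) - trace(1)   [square of a] = x^2 - 2
next, trace(a^3) = trace(a) * trace(a^2) - trace(a)   [square of a] = x^3 - 3*x
trace(a^4) = trace(a) * trace(a^3) - trace(a^2)   [square of a] = x^4 - 4*x^2 + 2
and trace(b a^4 b) = trace(b) * trace(a^4 b) - trace(a^4)   [square of b] = x^3*y*z - x^4 - x^2*y^2 - 2*x*y*z + 4*x^2 + y^2 - 2
trace(a^3 b^3 a) = trace(b) * trace(b a^4 b) - trace(b a^4)   [square of b] = x^3*y^2*z - x^4*y - x^2*y^3 - x^3*z - 2*x*y^2*z + 5*x^2*y + y^3 + 2*x*z - 3*y
next, trace(b a^2 b) = trace(b) * trace(a^2 b) - trace(a^2)   [square of b] = x*y*z - x^2 - y^2 + 2
next, trace(a b^3 a) = trace(b) * trace(b a^2 b) - trace(b a^2)   [square of b] = x*y^2*z - x^2*y - y^3 - x*z + 3*y
and trace(b a b) = trace(b) * trace(a b) - trace(a)   [square of b] = y*z - x
trace(a b^3) = trace(b) * trace(b a b) - trace(b a)   [square of b] = y^2*z - x*y - z
trace(a^3 b^3) = trace(a) * trace(a b^3 a) - trace(a b^3)   [square of a] = x^2*y^2*z - x^3*y - x*y^3 - x^2*z - y^2*z + 4*x*y + z
trace(a b^3 a^4) = trace(a) * trace(a^3 b^3 a) - trace(a^3 b^3)   [square of a] = x^4*y^2*z - x^5*y - x^3*y^3 - x^4*z - 3*x^2*y^2*z + 6*x^3*y + 2*x*y^3 + 3*x^2*z + y^2*z - 7*x*y - z
next, trace(a^4 b^3 a^2) = trace(a) * trace(a b^3 a^4) - trace(a b^3 a^3)   [square of a] = x^5*y^2*z - x^6*y - x^4*y^3 - x^5*z - 4*x^3*y^2*z + 7*x^4*y + 3*x^2*y^3 + 4*x^3*z + 3*x*y^2*z - 12*x^2*y - y^3 - 3*x*z + 3*y
next, trace(a^4 b^3 a^3) = trace(a) * trace(a^4 b^3 a^2) - trace(a^4 b^3 a)   [square of a] = x^6*y^2*z - x^7*y - x^5*y^3 - x^6*z - 5*x^4*y^2*z + 8*x^5*y + 4*x^3*y^3 + 5*x^4*z + 6*x^2*y^2*z - 18*x^3*y - 3*x*y^3 - 6*x^2*z - y^2*z + 10*x*y + z
trace(b a b a) = trace(b a) * trace(b a) - trace(1)   [split at a repeated b] = z^2 - 2
and trace(a^2 b a b) = trace(a) * trace(b a b a) - trace(b a b)   [square of a] = x*z^2 - y*z - x
trace(a b a b^2 a) = trace(b) * trace(a^2 b a b) - trace(a^2 b a)   [square of b] = x*y*z^2 - x^2*z - y^2*z + z
and trace(a b a b^2) = trace(b) * trace(a b a b) - trace(a b a)   [square of b] = y*z^2 - x*z - y
trace(b^2 a^3 b a) = trace(a) * trace(a b a b^2 a) - trace(a b a b^2)   [square of a] = x^2*y*z^2 - x^3*z - x*y^2*z - y*z^2 + 2*x*z + y
trace(a^3 b a^2 b^2) = trace(a) * trace(b^2 a^3 b a) - trace(b^2 a^3 b)   [square of a] = x^3*y*z^2 - x^4*z - 2*x^2*y^2*z + x^3*y + x*y^3 - x*y*z^2 + 3*x^2*z + y^2*z - 3*x*y - z
and trace(b a^3 b a) = trace(a) * trace(b a b a^2) - trace(b a b a)   [square of a] = x^2*z^2 - x*y*z - x^2 - z^2 + 2
next, trace(b a^3 b) = trace(a) * trace(a b^2 a) - trace(a b^2)   [square of a] = x^2*y*z - x^3 - x*y^2 - y*z + 3*x
trace(a^3 b a^2 b) = trace(a) * trace(b a^3 b a) - trace(b a^3 b)   [square of a] = x^3*z^2 - 2*x^2*y*z + x*y^2 - x*z^2 + y*z - x
trace(b^3 a^3 b a^2) = trace(b) * trace(a^3 b a^2 b^2) - trace(a^3 b a^2 b)   [square of b] = x^3*y^2*z^2 - x^4*y*z - 2*x^2*y^3*z + x^3*y^2 - x^3*z^2 + x*y^4 - x*y^2*z^2 + 5*x^2*y*z + y^3*z - 4*x*y^2 + x*z^2 - 2*y*z + x
trace(b^3 a^3 b a) = trace(b) * trace(b a^3 b a b) - trace(b a^3 b a)   [square of b] = x^2*y^2*z^2 - x^3*y*z - x*y^3*z - x^2*z^2 - y^2*z^2 + 3*x*y*z + x^2 + y^2 + z^2 - 2
and trace(b^3 a^3 b a^3) = trace(a) * trace(b^3 a^3 b a^2) - trace(b^3 a^3 b a)   [square of a] = x^4*y^2*z^2 - x^5*y*z - 2*x^3*y^3*z + x^4*y^2 - x^4*z^2 + x^2*y^4 - 2*x^2*y^2*z^2 + 6*x^3*y*z + 2*x*y^3*z - 4*x^2*y^2 + 2*x^2*z^2 + y^2*z^2 - 5*x*y*z - y^2 - z^2 + 2
trace(a^4 b^3 a^3 b) = trace(a) * trace(b^3 a^3 b a^3) - trace(b^3 a^3 b a^2)   [square of a] = x^5*y^2*z^2 - x^6*y*z - 2*x^4*y^3*z + x^5*y^2 - x^5*z^2 + x^3*y^4 - 3*x^3*y^2*z^2 + 7*x^4*y*z + 4*x^2*y^3*z - 5*x^3*y^2 + 3*x^3*z^2 - x*y^4 + 2*x*y^2*z^2 - 10*x^2*y*z - y^3*z + 3*x*y^2 - 2*x*z^2 + 2*y*z + x
trace(b a^3 b^-1 a^4 b^2) = trace(a^4 b^3 a^3) * trace(b) - trace(a^4 b^3 a^3 b)   [inverse elimination on b] = x^6*y^3*z - x^7*y^2 - x^5*y^4 - x^5*y^2*z^2 - 3*x^4*y^3*z + 7*x^5*y^2 + x^5*z^2 + 3*x^3*y^4 + 3*x^3*y^2*z^2 - 2*x^4*y*z + 2*x^2*y^3*z - 13*x^3*y^2 - 3*x^3*z^2 - 2*x*y^4 - 2*x*y^2*z^2 + 4*x^2*y*z + 7*x*y^2 + 2*x*z^2 - y*z - x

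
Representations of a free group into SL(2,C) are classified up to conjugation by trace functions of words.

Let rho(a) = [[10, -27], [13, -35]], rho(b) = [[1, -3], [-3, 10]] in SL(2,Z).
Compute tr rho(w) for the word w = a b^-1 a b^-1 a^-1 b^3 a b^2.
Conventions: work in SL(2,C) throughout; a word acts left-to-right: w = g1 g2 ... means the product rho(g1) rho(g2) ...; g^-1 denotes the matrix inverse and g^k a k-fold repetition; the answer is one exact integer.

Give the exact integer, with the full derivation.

-68198045497

rho(a) = [[10, -27], [13, -35]]
... * rho(b^-1) = [[10, 3], [3, 1]]  ->  [[19, 3], [25, 4]]
... * rho(a) = [[10, -27], [13, -35]]  ->  [[229, -618], [302, -815]]
... * rho(b^-1) = [[10, 3], [3, 1]]  ->  [[436, 69], [575, 91]]
... * rho(a^-1) = [[-35, 27], [-13, 10]]  ->  [[-16157, 12462], [-21308, 16435]]
... * rho(b) = [[1, -3], [-3, 10]]  ->  [[-53543, 173091], [-70613, 228274]]
... * rho(b) = [[1, -3], [-3, 10]]  ->  [[-572816, 1891539], [-755435, 2494579]]
... * rho(b) = [[1, -3], [-3, 10]]  ->  [[-6247433, 20633838], [-8239172, 27212095]]
... * rho(a) = [[10, -27], [13, -35]]  ->  [[205765564, -553503639], [271365515, -729965681]]
... * rho(b) = [[1, -3], [-3, 10]]  ->  [[1866276481, -6152333082], [2461262558, -8113753355]]
... * rho(b) = [[1, -3], [-3, 10]]  ->  [[20323275727, -67122160263], [26802522623, -88521321224]]
tr = 20323275727 + -88521321224 = -68198045497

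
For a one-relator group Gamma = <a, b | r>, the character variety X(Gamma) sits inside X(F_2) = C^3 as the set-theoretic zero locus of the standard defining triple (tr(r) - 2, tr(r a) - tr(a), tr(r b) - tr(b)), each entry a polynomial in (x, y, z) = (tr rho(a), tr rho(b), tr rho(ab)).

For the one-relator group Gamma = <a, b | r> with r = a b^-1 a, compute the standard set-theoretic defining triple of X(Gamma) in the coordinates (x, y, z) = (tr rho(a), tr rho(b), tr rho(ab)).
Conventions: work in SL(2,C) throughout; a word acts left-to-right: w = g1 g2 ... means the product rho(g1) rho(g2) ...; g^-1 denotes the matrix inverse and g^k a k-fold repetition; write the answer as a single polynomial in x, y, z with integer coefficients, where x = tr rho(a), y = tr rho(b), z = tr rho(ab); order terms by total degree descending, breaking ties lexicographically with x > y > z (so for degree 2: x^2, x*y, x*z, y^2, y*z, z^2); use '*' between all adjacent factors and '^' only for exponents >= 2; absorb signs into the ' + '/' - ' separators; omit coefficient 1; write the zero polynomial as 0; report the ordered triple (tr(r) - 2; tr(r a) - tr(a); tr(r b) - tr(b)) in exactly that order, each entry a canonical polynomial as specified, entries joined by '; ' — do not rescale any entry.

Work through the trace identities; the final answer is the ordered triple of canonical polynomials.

x^2*y - x*z - y - 2; x^3*y - x^2*z - 2*x*y - x + z; x*y*z - y^2 - z^2 - y + 2

next, tr(a^2) = tr(a) * tr(a) - tr(1) = x^2 - 2
and tr(a^2 b) = tr(a) * tr(b a) - tr(b) = x*z - y
tr(a b^-1 a) = tr(a^2) * tr(b) - tr(a^2 b) = x^2*y - x*z - y
tr(a^3) = tr(a) * tr(a^2) - tr(a)  (reduce the a square) = x^3 - 3*x
and tr(a^3 b) = tr(a) * tr(a b a) - tr(a b)  (reduce the a square) = x^2*z - x*y - z
next, tr(a b^-1 a^2) = tr(a^3) * tr(b) - tr(a^3 b)  (eliminate b^-1) = x^3*y - x^2*z - 2*x*y + z
tr(a b a b) = tr(a b) * tr(a b) - tr(1)   [split at repeated a] = z^2 - 2
next, tr(a b^-1 a b) = tr(a b a) * tr(b) - tr(a b a b) = x*y*z - y^2 - z^2 + 2
assemble the triple (tr(r) - 2; tr(r a) - x; tr(r b) - y)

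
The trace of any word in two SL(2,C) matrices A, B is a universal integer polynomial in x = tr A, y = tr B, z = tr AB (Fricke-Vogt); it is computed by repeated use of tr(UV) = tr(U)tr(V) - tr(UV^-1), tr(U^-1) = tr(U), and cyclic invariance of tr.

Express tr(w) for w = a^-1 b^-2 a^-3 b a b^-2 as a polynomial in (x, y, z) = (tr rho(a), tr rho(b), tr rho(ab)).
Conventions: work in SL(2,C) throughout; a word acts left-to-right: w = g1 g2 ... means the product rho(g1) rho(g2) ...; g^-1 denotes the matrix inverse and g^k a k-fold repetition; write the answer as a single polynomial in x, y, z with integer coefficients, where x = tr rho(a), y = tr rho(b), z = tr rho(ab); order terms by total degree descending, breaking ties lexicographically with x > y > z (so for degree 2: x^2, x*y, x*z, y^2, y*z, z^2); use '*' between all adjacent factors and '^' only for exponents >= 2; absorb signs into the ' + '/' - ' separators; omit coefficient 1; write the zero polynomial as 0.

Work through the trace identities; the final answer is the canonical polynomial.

trace(a b^-1) = trace(a) trace(b) - trace(a b) = x*y - z
trace(a b a) = trace(a) trace(b a) - trace(b) = x*z - y
use: trace(a b a b) = trace(a b) trace(a b) - trace(1)   [split at repeated a] = z^2 - 2
trace(a b a b^-1) = trace(a b a) trace(b) - trace(a b a b) = x*y*z - y^2 - z^2 + 2
trace(b a b^-2 a) = trace(a b a b^-1) trace(b) - trace(a b a) = x*y^2*z - y^3 - y*z^2 - x*z + 3*y
use: trace(b a b^-2 a^-1) = trace(b a b^-2) trace(a) - trace(b a b^-2 a) = -x*y^2*z + x^2*y + y^3 + y*z^2 - 3*y
trace(a^-2 b a b^-2) = trace(b a b^-2 a^-1) trace(a) - trace(b a b^-2) = -x^2*y^2*z + x^3*y + x*y^3 + x*y*z^2 - 4*x*y + z
trace(a^-1 b a b^-1) = trace(b a b^-1) trace(a) - trace(b a b^-1 a) = -x*y*z + x^2 + y^2 + z^2 - 2
trace(a^-2 b a b^-1) = trace(a^-1 b a b^-1) trace(a) - trace(a^-1 b a b^-1 a) = -x^2*y*z + x^3 + x*y^2 + x*z^2 - 3*x
apply: trace(a^-2 b a b^-3) = trace(a^-2 b a b^-2) trace(b) - trace(a^-2 b a b^-1) = -x^2*y^3*z + x^3*y^2 + x*y^4 + x*y^2*z^2 + x^2*y*z - x^3 - 5*x*y^2 - x*z^2 + y*z + 3*x
trace(b^-2 a^-2 b a b^-2) = trace(a^-2 b a b^-3) trace(b) - trace(a^-2 b a b^-2) = -x^2*y^4*z + x^3*y^3 + x*y^5 + x*y^3*z^2 + 2*x^2*y^2*z - 2*x^3*y - 6*x*y^3 - 2*x*y*z^2 + y^2*z + 7*x*y - z
trace(a^2) = trace(a) trace(a) - trace(1) = x^2 - 2
trace(a^2 b^-1) = trace(a^2) trace(b) - trace(a^2 b) = x^2*y - x*z - y
trace(a b a^2) = trace(a) trace(b a^2) - trace(b a) = x^2*z - x*y - z
trace(b a b) = trace(b) trace(a b) - trace(a) = y*z - x
trace(a b a^2 b) = trace(a) trace(b a b a) - trace(b a b) = x*z^2 - y*z - x
trace(a b a^2 b^-1) = trace(a b a^2) trace(b) - trace(a b a^2 b) = x^2*y*z - x*y^2 - x*z^2 + x
trace(b a^2 b^-2 a) = trace(a b a^2 b^-1) trace(b) - trace(a b a^2) = x^2*y^2*z - x*y^3 - x*y*z^2 - x^2*z + 2*x*y + z
apply: trace(a b^-2 a^-1 b a) = trace(b a^2 b^-2) trace(a) - trace(b a^2 b^-2 a) = -x^2*y^2*z + x^3*y + x*y^3 + x*y*z^2 - 3*x*y - z
apply: trace(a b a b a b) = trace(a b a b) trace(a b) - trace(b a)   [split at repeated a] = z^3 - 3*z
apply: trace(b a b a b^-1 a) = trace(a b a b a) trace(b) - trace(a b a b a b) = x*y*z^2 - y^2*z - z^3 - x*y + 3*z
trace(b^-1 a^-1 b a b a) = trace(b a b a b^-1) trace(a) - trace(b a b a b^-1 a) = -x*y*z^2 + x^2*z + y^2*z + z^3 - 3*z
apply: trace(a b^-2 a^-1 b a b) = trace(b^-1 a^-1 b a b a) trace(b) - trace(b^-1 a^-1 b a b a b) = -x*y^2*z^2 + x^2*y*z + y^3*z + y*z^3 - 4*y*z + x
apply: trace(a b^-2 a^-1 b a b^-1) = trace(a b^-2 a^-1 b a) trace(b) - trace(a b^-2 a^-1 b a b) = -x^2*y^3*z + x^3*y^2 + x*y^4 + 2*x*y^2*z^2 - x^2*y*z - y^3*z - y*z^3 - 3*x*y^2 + 3*y*z - x
trace(b a b^-2 a b^-2 a^-1) = trace(a b^-2 a^-1 b a b^-1) trace(b) - trace(a b^-2 a^-1 b a) = -x^2*y^4*z + x^3*y^3 + x*y^5 + 2*x*y^3*z^2 - y^4*z - y^2*z^3 - x^3*y - 4*x*y^3 - x*y*z^2 + 3*y^2*z + 2*x*y + z
use: trace(a b^-2 a) = trace(b^-1 a^2) trace(b) - trace(b^-1 a^2 b) = x^2*y^2 - x*y*z - x^2 - y^2 + 2
trace(a b^-2 a b^-1) = trace(a b^-2 a) trace(b) - trace(a b^-2 a b) = x^2*y^3 - 2*x*y^2*z - x^2*y + y*z^2 + x*z - y
apply: trace(b^-2 a^-2 b a b^-2 a) = trace(b a b^-2 a b^-2 a^-1) trace(a) - trace(b a b^-2 a b^-2) = -x^3*y^4*z + x^4*y^3 + x^2*y^5 + 2*x^2*y^3*z^2 - x*y^4*z - x*y^2*z^3 - x^4*y - 5*x^2*y^3 - x^2*y*z^2 + 5*x*y^2*z + 3*x^2*y - y*z^2 + y
trace(b a b^-2 a^-1 b^-2 a^-2) = trace(b^-2 a^-2 b a b^-2) trace(a) - trace(b^-2 a^-2 b a b^-2 a) = -x^2*y^3*z^2 + 2*x^3*y^2*z + x*y^4*z + x*y^2*z^3 - x^4*y - x^2*y^3 - x^2*y*z^2 - 4*x*y^2*z + 4*x^2*y + y*z^2 - x*z - y
apply: trace(a^-1 b^-1 a^-1 b a b) = trace(b^-1 a^-1 b a b) trace(a) - trace(b^-1 a^-1 b a b a) = x*y*z^2 - x^2*z - y^2*z - z^3 + x*y + 3*z
trace(a^-1 b^-1 a^-1 b a b^-1) = trace(a^-1 b^-1 a^-1 b a) trace(b) - trace(a^-1 b^-1 a^-1 b a b) = -x*y*z^2 + x^2*z + y^2*z + z^3 - 3*z
trace(a^-1 b a b^-2 a^-1 b^-1) = trace(a^-1 b^-1 a^-1 b a b^-1) trace(b) - trace(a^-1 b^-1 a^-1 b a) = -x*y^2*z^2 + x^2*y*z + y^3*z + y*z^3 - 3*y*z - x
apply: trace(b a b^-2 a^-1 b^-2 a^-1) = trace(a^-1 b a b^-2 a^-1 b^-1) trace(b) - trace(a^-1 b a b^-2 a^-1) = -x*y^3*z^2 + 2*x^2*y^2*z + y^4*z + y^2*z^3 - x^3*y - x*y^3 - x*y*z^2 - 3*y^2*z + 3*x*y - z
use: trace(a^-1 b^-2 a^-3 b a b^-2) = trace(b a b^-2 a^-1 b^-2 a^-2) trace(a) - trace(b a b^-2 a^-1 b^-2 a^-1) = -x^3*y^3*z^2 + 2*x^4*y^2*z + x^2*y^4*z + x^2*y^2*z^3 - x^5*y - x^3*y^3 - x^3*y*z^2 + x*y^3*z^2 - 6*x^2*y^2*z - y^4*z - y^2*z^3 + 5*x^3*y + x*y^3 + 2*x*y*z^2 - x^2*z + 3*y^2*z - 4*x*y + z

-x^3*y^3*z^2 + 2*x^4*y^2*z + x^2*y^4*z + x^2*y^2*z^3 - x^5*y - x^3*y^3 - x^3*y*z^2 + x*y^3*z^2 - 6*x^2*y^2*z - y^4*z - y^2*z^3 + 5*x^3*y + x*y^3 + 2*x*y*z^2 - x^2*z + 3*y^2*z - 4*x*y + z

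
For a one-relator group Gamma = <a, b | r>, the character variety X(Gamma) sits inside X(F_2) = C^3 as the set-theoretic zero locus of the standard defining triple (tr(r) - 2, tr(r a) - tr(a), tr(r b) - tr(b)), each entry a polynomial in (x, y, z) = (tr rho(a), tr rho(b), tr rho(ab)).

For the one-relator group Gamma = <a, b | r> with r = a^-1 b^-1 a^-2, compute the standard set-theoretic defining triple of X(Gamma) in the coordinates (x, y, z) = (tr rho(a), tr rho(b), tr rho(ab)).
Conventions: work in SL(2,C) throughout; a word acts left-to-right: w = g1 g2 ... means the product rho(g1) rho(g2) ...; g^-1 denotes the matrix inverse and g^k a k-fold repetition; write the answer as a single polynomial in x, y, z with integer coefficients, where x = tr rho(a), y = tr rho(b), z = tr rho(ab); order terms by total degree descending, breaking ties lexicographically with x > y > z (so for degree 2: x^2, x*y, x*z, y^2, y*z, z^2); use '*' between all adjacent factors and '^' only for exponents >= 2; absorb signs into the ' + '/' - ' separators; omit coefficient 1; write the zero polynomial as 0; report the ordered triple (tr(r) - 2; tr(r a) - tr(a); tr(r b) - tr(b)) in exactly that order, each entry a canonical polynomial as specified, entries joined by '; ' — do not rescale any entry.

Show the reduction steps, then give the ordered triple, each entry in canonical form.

x^2*z - x*y - z - 2; x*z - x - y; x^2*y*z - x*y^2 - x*z^2 + x - y

tr(a^-1) = tr(a) = x
tr(a^-1 b) = tr(b) * tr(a) - tr(b a)   [inverse elimination on a] = x*y - z
tr(b^-1 a^-1) = tr(a^-1) * tr(b) - tr(a^-1 b)   [inverse elimination on b] = z
tr(a^-1 b^-1 a^-1) = tr(b^-1 a^-1) * tr(a) - tr(b^-1)   [inverse elimination on a] = x*z - y
tr(a^-1 b^-1 a^-2) = tr(a^-1 b^-1 a^-1) * tr(a) - tr(a^-1 b^-1)   [inverse elimination on a] = x^2*z - x*y - z
tr(a^-1 b a^-1) = tr(a^-1 b) * tr(a) - tr(a^-1 b a)   [inverse elimination on a] = x^2*y - x*z - y
tr(b^2) = tr(b) * tr(b) - tr(1)   [square of b] = y^2 - 2
tr(b^2 a) = tr(b) * tr(a b) - tr(a)   [square of b] = y*z - x
tr(b a^-1 b) = tr(b^2) * tr(a) - tr(b^2 a)   [inverse elimination on a] = x*y^2 - y*z - x
tr(b a b a) = tr(b a) * tr(b a) - tr(1)   [split at a repeated b] = z^2 - 2
tr(b a^-1 b a) = tr(b a b) * tr(a) - tr(b a b a)   [inverse elimination on a] = x*y*z - x^2 - z^2 + 2
tr(a^-1 b a^-1 b) = tr(b a^-1 b) * tr(a) - tr(b a^-1 b a)   [inverse elimination on a] = x^2*y^2 - 2*x*y*z + z^2 - 2
tr(a^-1 b a^-1 b^-1) = tr(a^-1 b a^-1) * tr(b) - tr(a^-1 b a^-1 b)   [inverse elimination on b] = x*y*z - y^2 - z^2 + 2
tr(a^-1 b^-1 a^-2 b) = tr(a^-1 b a^-1 b^-1) * tr(a) - tr(a^-1 b a^-1 b^-1 a)   [inverse elimination on a] = x^2*y*z - x*y^2 - x*z^2 + x
assemble the triple (tr(r) - 2; tr(r a) - x; tr(r b) - y)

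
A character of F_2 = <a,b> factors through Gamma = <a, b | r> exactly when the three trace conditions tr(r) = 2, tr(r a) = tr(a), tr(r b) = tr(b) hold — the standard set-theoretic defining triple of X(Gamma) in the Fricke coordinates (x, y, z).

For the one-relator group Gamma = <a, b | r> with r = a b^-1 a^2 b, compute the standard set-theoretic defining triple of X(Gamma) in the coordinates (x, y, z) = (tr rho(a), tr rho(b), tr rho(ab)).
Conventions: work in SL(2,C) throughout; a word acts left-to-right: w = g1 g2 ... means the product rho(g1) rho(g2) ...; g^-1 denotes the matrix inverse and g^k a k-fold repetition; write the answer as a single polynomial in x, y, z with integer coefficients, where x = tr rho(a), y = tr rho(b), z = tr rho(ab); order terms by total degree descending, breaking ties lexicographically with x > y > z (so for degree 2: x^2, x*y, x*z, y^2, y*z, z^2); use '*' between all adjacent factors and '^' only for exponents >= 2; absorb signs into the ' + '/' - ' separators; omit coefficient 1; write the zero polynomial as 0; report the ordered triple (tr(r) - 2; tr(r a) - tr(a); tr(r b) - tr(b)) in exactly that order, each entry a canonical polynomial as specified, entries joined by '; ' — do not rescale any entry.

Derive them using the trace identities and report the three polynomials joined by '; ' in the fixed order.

x^2*y*z - x*y^2 - x*z^2 + x - 2; x^3*y*z - x^2*y^2 - x^2*z^2 - x + 2; x^2*y^2*z - x^3*y - x*y^3 - x*y*z^2 + x^2*z + 3*x*y - y - z

trace(a b a) = trace(a) * trace(b a) - trace(b) = x*z - y
trace(a^2 b a) = trace(a) * trace(a b a) - trace(a b) = x^2*z - x*y - z
trace(b a b a) = trace(a b) * trace(a b) - trace(1)   [split at repeated a] = z^2 - 2
reduce: trace(b a b) = trace(b) * trace(a b) - trace(a) = y*z - x
trace(a^2 b a b) = trace(a) * trace(b a b a) - trace(b a b) = x*z^2 - y*z - x
trace(a b^-1 a^2 b) = trace(a^2 b a) * trace(b) - trace(a^2 b a b) = x^2*y*z - x*y^2 - x*z^2 + x
so trace(a^2 b a^2) = trace(a) * trace(a^2 b a) - trace(a^2 b)  (reduce the a square) = x^3*z - x^2*y - 2*x*z + y
reduce: trace(b^2) = trace(b) * trace(b) - trace(1)  (reduce the b square) = y^2 - 2
trace(b a^2 b) = trace(a) * trace(b^2 a) - trace(b^2)  (reduce the a square) = x*y*z - x^2 - y^2 + 2
trace(a^2 b a^2 b) = trace(a) * trace(b a^2 b a) - trace(b a^2 b)  (reduce the a square) = x^2*z^2 - 2*x*y*z + y^2 - 2
reduce: trace(a b^-1 a^2 b a) = trace(a^2 b a^2) * trace(b) - trace(a^2 b a^2 b)  (eliminate b^-1) = x^3*y*z - x^2*y^2 - x^2*z^2 + 2
so trace(a^2) = trace(a) * trace(a) - trace(1)   [square of a] = x^2 - 2
so trace(a^3) = trace(a) * trace(a^2) - trace(a)   [square of a] = x^3 - 3*x
reduce: trace(a^2 b^2 a) = trace(b) * trace(a^3 b) - trace(a^3)   [square of b] = x^2*y*z - x^3 - x*y^2 - y*z + 3*x
trace(a^2 b^2 a b) = trace(b) * trace(a b a^2 b) - trace(a b a^2)   [square of b] = x*y*z^2 - x^2*z - y^2*z + z
trace(a b^-1 a^2 b^2) = trace(a^2 b^2 a) * trace(b) - trace(a^2 b^2 a b)   [inverse elimination on b] = x^2*y^2*z - x^3*y - x*y^3 - x*y*z^2 + x^2*z + 3*x*y - z
assemble the triple (trace(r) - 2; trace(r a) - x; trace(r b) - y)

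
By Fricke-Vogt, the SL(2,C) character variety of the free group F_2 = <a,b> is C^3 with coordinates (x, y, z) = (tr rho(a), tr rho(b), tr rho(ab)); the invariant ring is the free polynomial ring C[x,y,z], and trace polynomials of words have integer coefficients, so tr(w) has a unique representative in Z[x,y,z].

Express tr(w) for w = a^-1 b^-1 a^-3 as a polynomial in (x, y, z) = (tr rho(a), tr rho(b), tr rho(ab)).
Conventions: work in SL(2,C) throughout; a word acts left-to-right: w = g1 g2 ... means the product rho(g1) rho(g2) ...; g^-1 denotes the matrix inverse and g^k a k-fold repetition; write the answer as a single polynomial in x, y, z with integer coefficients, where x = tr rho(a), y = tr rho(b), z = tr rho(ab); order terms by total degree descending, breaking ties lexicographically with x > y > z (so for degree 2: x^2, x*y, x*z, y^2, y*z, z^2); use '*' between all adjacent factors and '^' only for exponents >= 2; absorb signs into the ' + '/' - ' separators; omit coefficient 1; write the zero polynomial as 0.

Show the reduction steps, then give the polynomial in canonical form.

x^3*z - x^2*y - 2*x*z + y

trace(a^-1) = trace(a) = x
trace(a^-2) = trace(a^-1) * trace(a) - trace(1)   [inverse elimination on a] = x^2 - 2
next, trace(a^-3) = trace(a^-2) * trace(a) - trace(a^-1)   [inverse elimination on a] = x^3 - 3*x
next, trace(a^-1 b) = trace(b) * trace(a) - trace(b a)   [inverse elimination on a] = x*y - z
trace(b a^-2) = trace(a^-1 b) * trace(a) - trace(a^-1 b a)   [inverse elimination on a] = x^2*y - x*z - y
and trace(a^-3 b) = trace(b a^-2) * trace(a) - trace(b a^-1)   [inverse elimination on a] = x^3*y - x^2*z - 2*x*y + z
and trace(b^-1 a^-3) = trace(a^-3) * trace(b) - trace(a^-3 b)   [inverse elimination on b] = x^2*z - x*y - z
trace(b^-1 a^-2) = trace(a^-1 b^-1) * trace(a) - trace(a^-1 b^-1 a)   [inverse elimination on a] = x*z - y
and trace(a^-1 b^-1 a^-3) = trace(b^-1 a^-3) * trace(a) - trace(b^-1 a^-2)   [inverse elimination on a] = x^3*z - x^2*y - 2*x*z + y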